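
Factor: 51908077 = 13^1* 37^1 * 311^1*347^1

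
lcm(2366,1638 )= 21294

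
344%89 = 77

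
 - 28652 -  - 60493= 31841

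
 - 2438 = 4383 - 6821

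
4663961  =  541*8621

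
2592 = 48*54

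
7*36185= 253295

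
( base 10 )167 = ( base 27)65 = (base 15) B2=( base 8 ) 247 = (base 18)95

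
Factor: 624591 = 3^4*11^1 * 701^1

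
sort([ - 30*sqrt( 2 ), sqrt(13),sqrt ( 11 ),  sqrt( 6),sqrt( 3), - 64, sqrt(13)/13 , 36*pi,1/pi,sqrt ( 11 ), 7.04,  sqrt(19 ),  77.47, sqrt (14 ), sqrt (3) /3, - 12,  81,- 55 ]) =[ - 64, - 55, - 30*sqrt(2),-12,  sqrt ( 13 ) /13, 1/pi,sqrt( 3 ) /3, sqrt( 3), sqrt( 6 ), sqrt( 11),sqrt( 11),sqrt( 13), sqrt( 14 ) , sqrt( 19),7.04,77.47,81, 36 * pi] 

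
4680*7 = 32760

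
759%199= 162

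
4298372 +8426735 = 12725107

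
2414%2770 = 2414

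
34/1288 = 17/644=0.03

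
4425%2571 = 1854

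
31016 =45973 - 14957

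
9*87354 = 786186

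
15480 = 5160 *3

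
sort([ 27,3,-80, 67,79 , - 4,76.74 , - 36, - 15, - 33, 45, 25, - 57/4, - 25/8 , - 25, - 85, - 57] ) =[ - 85, - 80, - 57 , - 36,-33, - 25,- 15, - 57/4, - 4, - 25/8 , 3, 25, 27, 45,67,  76.74, 79]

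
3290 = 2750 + 540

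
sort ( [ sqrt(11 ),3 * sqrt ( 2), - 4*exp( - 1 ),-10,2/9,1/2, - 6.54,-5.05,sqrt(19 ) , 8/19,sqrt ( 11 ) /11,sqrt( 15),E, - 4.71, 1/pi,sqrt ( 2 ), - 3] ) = [ - 10, - 6.54,-5.05,-4.71 , - 3,  -  4*exp ( - 1), 2/9, sqrt(11)/11,1/pi,8/19,1/2,sqrt (2),  E,sqrt ( 11),sqrt( 15), 3*sqrt ( 2 ), sqrt( 19) ]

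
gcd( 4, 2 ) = 2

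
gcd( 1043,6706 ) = 7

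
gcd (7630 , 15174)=2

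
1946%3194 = 1946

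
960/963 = 320/321 = 1.00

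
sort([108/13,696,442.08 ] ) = [108/13, 442.08,696]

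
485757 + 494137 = 979894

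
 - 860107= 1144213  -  2004320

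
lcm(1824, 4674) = 74784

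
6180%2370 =1440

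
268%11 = 4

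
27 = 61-34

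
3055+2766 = 5821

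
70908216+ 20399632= 91307848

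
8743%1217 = 224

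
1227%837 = 390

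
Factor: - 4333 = -7^1*619^1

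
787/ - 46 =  - 787/46 = - 17.11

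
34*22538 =766292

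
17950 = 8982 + 8968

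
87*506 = 44022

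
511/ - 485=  - 511/485 = - 1.05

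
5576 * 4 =22304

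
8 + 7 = 15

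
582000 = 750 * 776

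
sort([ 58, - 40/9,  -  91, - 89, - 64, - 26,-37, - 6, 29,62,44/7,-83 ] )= [ - 91, - 89, - 83, - 64 ,- 37, - 26, - 6, - 40/9,  44/7,29,  58,62]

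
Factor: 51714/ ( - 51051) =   -  2^1* 3^1*7^( - 1)*11^( - 1) * 13^1= - 78/77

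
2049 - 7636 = -5587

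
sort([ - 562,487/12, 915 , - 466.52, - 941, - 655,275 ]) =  [ - 941,-655,-562, - 466.52,487/12,275,915]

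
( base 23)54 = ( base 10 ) 119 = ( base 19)65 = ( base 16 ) 77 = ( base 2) 1110111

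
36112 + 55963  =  92075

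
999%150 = 99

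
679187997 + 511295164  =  1190483161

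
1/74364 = 1/74364 = 0.00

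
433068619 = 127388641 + 305679978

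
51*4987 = 254337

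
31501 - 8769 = 22732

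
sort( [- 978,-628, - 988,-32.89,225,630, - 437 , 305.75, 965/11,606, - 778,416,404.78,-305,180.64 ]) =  [ - 988, - 978, - 778, - 628, - 437,-305, - 32.89, 965/11,180.64,225, 305.75 , 404.78,416, 606,630] 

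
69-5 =64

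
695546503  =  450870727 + 244675776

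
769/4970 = 769/4970 = 0.15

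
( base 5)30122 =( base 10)1912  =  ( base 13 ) B41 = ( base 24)37g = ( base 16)778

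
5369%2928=2441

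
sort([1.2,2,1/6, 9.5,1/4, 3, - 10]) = [ - 10,1/6, 1/4 , 1.2,  2,3,9.5]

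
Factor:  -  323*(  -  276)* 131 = 2^2* 3^1* 17^1 * 19^1*23^1*131^1 =11678388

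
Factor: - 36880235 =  - 5^1*7^1 * 19^1 * 31^1*1789^1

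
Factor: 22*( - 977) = -21494 = -  2^1*11^1* 977^1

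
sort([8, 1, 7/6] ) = [ 1,  7/6, 8 ]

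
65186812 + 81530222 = 146717034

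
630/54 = 35/3  =  11.67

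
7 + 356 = 363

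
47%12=11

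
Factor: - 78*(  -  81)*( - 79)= - 2^1*3^5 * 13^1*79^1 = - 499122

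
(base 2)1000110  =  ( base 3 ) 2121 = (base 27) 2g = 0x46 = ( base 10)70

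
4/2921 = 4/2921=0.00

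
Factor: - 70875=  - 3^4*  5^3*7^1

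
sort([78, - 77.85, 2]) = [-77.85, 2, 78]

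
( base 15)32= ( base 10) 47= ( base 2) 101111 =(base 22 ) 23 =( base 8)57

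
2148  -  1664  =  484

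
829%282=265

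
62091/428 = 62091/428 = 145.07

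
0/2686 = 0 = 0.00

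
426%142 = 0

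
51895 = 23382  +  28513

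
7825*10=78250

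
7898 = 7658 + 240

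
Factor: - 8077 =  - 41^1*197^1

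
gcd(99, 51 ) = 3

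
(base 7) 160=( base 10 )91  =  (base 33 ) 2p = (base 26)3d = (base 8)133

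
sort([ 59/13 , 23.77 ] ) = [59/13, 23.77]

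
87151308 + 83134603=170285911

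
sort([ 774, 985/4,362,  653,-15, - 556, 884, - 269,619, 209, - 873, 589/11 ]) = [ - 873, - 556, -269, - 15,  589/11  ,  209, 985/4,362, 619,  653, 774,  884]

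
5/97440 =1/19488  =  0.00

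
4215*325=1369875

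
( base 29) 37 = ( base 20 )4E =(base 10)94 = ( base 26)3g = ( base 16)5e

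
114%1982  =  114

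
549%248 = 53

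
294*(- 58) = -17052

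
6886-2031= 4855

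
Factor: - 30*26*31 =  - 24180=- 2^2*3^1 * 5^1 * 13^1*31^1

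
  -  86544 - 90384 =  - 176928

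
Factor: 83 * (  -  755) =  - 5^1 * 83^1*151^1 = -  62665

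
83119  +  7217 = 90336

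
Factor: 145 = 5^1*29^1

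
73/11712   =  73/11712 = 0.01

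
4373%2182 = 9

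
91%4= 3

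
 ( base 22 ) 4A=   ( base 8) 142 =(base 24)42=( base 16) 62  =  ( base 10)98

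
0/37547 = 0= 0.00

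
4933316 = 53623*92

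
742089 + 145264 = 887353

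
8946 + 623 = 9569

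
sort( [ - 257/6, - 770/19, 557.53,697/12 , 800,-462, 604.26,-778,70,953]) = [ - 778, - 462,  -  257/6, - 770/19, 697/12, 70, 557.53, 604.26,800,  953]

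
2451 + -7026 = -4575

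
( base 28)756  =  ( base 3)21201200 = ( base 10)5634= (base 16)1602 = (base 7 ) 22266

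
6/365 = 6/365 = 0.02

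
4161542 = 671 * 6202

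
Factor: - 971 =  - 971^1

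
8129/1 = 8129 = 8129.00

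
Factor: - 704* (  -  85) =59840 = 2^6*5^1*11^1*17^1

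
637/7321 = 637/7321 = 0.09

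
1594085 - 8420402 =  - 6826317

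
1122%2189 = 1122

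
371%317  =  54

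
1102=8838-7736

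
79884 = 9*8876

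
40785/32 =40785/32= 1274.53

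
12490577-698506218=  - 686015641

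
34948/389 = 34948/389 = 89.84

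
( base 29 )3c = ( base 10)99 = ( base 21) 4f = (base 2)1100011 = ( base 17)5e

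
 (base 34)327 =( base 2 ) 110111010111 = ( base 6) 24223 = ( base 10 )3543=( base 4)313113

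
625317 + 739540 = 1364857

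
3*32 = 96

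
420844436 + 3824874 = 424669310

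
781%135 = 106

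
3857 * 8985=34655145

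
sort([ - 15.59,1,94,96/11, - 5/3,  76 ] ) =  [ - 15.59, - 5/3,1 , 96/11,76, 94 ]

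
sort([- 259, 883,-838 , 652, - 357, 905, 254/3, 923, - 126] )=[-838,-357,-259, - 126, 254/3, 652, 883, 905, 923] 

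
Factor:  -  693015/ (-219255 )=311^ (-1 )*983^1 = 983/311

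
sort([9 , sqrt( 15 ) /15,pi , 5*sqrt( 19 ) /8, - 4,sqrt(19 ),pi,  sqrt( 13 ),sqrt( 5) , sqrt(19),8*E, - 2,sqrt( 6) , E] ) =[ - 4, - 2,sqrt( 15 )/15, sqrt(5 ), sqrt(6 ),E,5*sqrt( 19 ) /8,pi,pi, sqrt ( 13 ),sqrt ( 19 ), sqrt ( 19),  9,8 * E] 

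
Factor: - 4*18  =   - 2^3*3^2 = -72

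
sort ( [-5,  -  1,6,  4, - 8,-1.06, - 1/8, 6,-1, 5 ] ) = [ - 8 , - 5, - 1.06, - 1, - 1,-1/8 , 4, 5, 6,6 ] 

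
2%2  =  0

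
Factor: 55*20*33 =2^2 * 3^1 *5^2*11^2= 36300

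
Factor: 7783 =43^1*181^1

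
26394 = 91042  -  64648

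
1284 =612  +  672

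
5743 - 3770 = 1973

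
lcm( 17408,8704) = 17408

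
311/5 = 311/5= 62.20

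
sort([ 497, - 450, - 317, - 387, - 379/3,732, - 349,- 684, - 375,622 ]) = [ - 684,- 450, - 387, - 375,-349, - 317, -379/3,497,622, 732 ]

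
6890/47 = 146  +  28/47 = 146.60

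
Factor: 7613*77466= 2^1 * 3^1 * 23^1* 331^1*12911^1  =  589748658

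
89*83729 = 7451881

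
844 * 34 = 28696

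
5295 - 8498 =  - 3203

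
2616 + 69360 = 71976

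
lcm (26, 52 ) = 52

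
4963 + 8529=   13492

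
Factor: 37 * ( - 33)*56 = - 2^3* 3^1*7^1*11^1*37^1 =- 68376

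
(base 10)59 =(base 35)1O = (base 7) 113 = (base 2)111011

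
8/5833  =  8/5833 = 0.00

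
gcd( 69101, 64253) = 1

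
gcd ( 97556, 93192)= 4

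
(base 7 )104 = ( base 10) 53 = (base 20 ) 2D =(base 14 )3b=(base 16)35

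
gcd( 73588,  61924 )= 4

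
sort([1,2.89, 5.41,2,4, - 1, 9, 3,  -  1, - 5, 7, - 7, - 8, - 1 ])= [ - 8, - 7, - 5, - 1,  -  1  ,-1,1, 2, 2.89, 3 , 4, 5.41, 7, 9 ]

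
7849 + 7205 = 15054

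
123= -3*( -41)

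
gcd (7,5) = 1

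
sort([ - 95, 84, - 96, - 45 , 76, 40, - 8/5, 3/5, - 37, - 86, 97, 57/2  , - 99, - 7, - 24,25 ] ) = [ - 99, - 96, - 95, - 86, - 45, - 37, - 24, - 7, - 8/5,3/5,25, 57/2,40, 76,84,97]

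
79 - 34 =45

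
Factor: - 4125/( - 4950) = 5/6 = 2^( - 1)*3^( - 1)*5^1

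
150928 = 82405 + 68523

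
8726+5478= 14204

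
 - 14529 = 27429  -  41958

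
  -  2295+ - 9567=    - 11862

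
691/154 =4 + 75/154 = 4.49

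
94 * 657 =61758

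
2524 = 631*4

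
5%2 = 1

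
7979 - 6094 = 1885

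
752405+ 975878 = 1728283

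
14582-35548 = -20966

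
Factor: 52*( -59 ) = - 3068=- 2^2*13^1*59^1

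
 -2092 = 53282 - 55374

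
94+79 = 173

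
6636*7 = 46452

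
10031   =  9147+884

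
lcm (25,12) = 300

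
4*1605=6420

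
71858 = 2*35929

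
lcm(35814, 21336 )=1002792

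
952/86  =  476/43=11.07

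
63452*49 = 3109148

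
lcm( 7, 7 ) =7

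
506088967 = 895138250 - 389049283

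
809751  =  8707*93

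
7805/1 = 7805 = 7805.00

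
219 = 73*3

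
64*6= 384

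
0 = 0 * 1535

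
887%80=7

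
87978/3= 29326 = 29326.00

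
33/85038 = 11/28346 = 0.00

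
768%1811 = 768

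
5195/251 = 5195/251 = 20.70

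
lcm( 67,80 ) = 5360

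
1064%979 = 85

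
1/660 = 1/660= 0.00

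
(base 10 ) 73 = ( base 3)2201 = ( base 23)34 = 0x49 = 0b1001001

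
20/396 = 5/99  =  0.05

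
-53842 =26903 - 80745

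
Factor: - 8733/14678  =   - 2^( - 1)*3^1*71^1*179^ ( - 1) =- 213/358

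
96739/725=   96739/725   =  133.43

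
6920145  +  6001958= 12922103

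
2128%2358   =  2128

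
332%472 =332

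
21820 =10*2182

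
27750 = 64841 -37091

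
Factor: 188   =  2^2*47^1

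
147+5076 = 5223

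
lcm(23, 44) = 1012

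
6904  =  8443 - 1539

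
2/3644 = 1/1822 =0.00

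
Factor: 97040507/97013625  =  3^( - 1 )*5^( - 3 )*1277^1*75991^1*258703^( - 1)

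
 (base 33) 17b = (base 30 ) 1EB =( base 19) 3d1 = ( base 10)1331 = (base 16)533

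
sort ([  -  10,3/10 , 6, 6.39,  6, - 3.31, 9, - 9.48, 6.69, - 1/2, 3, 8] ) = [ - 10, - 9.48, - 3.31 ,  -  1/2 , 3/10, 3, 6, 6, 6.39,6.69,  8,9]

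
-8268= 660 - 8928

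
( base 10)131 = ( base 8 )203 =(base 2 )10000011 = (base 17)7C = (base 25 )56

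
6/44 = 3/22  =  0.14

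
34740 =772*45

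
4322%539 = 10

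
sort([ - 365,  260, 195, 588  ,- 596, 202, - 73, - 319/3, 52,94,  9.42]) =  [-596,-365, - 319/3, - 73,  9.42,52, 94,195, 202,260,  588] 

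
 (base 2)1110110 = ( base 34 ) 3G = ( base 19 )64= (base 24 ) 4M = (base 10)118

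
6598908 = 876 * 7533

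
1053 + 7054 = 8107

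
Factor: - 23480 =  - 2^3*5^1*587^1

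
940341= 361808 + 578533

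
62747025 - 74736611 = -11989586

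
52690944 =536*98304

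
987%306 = 69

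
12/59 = 12/59  =  0.20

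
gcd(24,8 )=8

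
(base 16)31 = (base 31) 1I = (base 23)23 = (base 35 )1e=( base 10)49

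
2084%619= 227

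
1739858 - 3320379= -1580521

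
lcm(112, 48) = 336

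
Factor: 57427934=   2^1 * 31^1*137^1 * 6761^1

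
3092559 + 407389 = 3499948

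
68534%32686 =3162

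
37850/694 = 54+187/347  =  54.54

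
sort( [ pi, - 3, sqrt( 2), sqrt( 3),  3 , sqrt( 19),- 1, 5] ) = [-3, - 1, sqrt( 2), sqrt( 3),3  ,  pi,sqrt(19), 5 ]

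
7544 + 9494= 17038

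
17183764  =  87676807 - 70493043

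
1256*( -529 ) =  - 664424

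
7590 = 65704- 58114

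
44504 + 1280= 45784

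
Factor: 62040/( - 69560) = - 3^1*11^1 * 37^( - 1)= -33/37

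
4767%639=294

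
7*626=4382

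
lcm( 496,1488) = 1488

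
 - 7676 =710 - 8386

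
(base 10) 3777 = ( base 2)111011000001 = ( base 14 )153b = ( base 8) 7301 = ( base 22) 7hf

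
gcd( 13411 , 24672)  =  1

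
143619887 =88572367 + 55047520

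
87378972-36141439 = 51237533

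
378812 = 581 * 652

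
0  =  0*46746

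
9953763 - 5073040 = 4880723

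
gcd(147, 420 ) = 21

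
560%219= 122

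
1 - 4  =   - 3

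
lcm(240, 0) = 0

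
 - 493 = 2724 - 3217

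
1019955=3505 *291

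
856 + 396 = 1252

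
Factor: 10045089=3^2*23^1*48527^1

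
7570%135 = 10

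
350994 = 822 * 427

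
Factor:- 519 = - 3^1*173^1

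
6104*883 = 5389832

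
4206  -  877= 3329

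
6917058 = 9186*753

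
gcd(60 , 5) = 5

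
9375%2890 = 705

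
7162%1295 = 687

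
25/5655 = 5/1131 = 0.00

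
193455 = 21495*9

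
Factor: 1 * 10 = 2^1*5^1 = 10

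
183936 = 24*7664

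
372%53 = 1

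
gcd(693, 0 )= 693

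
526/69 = 526/69= 7.62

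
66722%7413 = 5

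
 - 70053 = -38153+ - 31900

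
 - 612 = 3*( - 204) 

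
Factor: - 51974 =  - 2^1 * 13^1 * 1999^1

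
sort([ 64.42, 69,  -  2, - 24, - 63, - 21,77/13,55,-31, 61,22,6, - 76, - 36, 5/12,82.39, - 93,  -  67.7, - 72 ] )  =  [ - 93, - 76, - 72,-67.7, - 63, -36,-31 , -24, - 21  , - 2,5/12, 77/13, 6  ,  22,55,61,64.42,69, 82.39 ] 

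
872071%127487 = 107149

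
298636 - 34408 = 264228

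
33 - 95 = - 62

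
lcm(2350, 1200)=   56400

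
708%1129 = 708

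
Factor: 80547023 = 19^1*61^1*69497^1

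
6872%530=512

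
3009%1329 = 351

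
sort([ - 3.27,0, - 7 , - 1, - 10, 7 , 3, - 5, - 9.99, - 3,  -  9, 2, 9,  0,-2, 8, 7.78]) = [ - 10,-9.99 , -9,-7, -5, - 3.27, - 3, - 2,  -  1, 0, 0, 2,3,7,7.78, 8,9]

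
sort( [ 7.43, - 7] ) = [ - 7, 7.43 ]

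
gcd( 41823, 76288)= 1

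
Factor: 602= 2^1*7^1*43^1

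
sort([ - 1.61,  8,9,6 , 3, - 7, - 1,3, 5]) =[-7,-1.61, - 1,3,3,5,6,8, 9] 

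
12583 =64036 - 51453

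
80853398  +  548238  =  81401636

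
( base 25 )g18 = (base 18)1ch7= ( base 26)eln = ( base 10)10033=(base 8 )23461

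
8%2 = 0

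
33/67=33/67 = 0.49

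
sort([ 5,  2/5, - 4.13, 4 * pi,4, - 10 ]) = [ - 10, - 4.13, 2/5, 4, 5,4*  pi] 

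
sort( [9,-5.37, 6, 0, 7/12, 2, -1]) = [-5.37, - 1 , 0,7/12 , 2,6,9 ]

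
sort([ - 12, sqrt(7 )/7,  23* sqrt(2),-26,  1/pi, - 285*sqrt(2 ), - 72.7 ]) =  [ - 285*sqrt( 2) , - 72.7,  -  26 , - 12, 1/pi,sqrt( 7)/7, 23 *sqrt(2)] 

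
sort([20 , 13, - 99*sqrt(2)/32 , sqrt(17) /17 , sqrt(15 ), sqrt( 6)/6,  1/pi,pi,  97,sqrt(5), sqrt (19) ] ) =[ - 99 * sqrt( 2)/32, sqrt( 17 )/17,1/pi, sqrt ( 6) /6,sqrt( 5),pi, sqrt (15),sqrt(19 ), 13, 20, 97] 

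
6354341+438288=6792629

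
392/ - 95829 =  - 1+95437/95829 = -0.00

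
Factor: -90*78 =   -  7020= - 2^2*3^3*5^1*13^1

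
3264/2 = 1632 = 1632.00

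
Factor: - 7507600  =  -2^4*5^2*137^2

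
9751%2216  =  887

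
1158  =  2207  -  1049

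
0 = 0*497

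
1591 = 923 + 668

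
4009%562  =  75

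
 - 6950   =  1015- 7965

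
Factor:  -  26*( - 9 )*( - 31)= - 7254 = - 2^1*3^2* 13^1*31^1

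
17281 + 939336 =956617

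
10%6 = 4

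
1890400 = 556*3400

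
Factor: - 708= -2^2*3^1 * 59^1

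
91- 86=5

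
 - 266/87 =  - 4+82/87 = - 3.06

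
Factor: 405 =3^4 * 5^1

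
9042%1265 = 187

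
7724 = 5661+2063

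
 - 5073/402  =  -13 + 51/134=- 12.62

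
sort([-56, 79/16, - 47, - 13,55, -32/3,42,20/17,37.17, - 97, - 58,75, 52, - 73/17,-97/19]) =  [ - 97 ,-58, - 56, - 47, - 13,-32/3, - 97/19, - 73/17,20/17, 79/16,  37.17,42,52,55,75 ]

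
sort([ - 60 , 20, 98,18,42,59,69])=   [-60, 18,  20,42,59,69,98]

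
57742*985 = 56875870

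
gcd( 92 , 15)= 1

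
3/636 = 1/212 = 0.00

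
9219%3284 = 2651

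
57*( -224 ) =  - 12768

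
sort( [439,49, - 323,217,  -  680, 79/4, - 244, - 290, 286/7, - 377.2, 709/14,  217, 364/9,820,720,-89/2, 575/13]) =[-680, - 377.2,-323,-290  ,  -  244,-89/2, 79/4,364/9, 286/7, 575/13, 49, 709/14, 217, 217,439,720,820]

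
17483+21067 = 38550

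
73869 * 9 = 664821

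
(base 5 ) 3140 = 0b110100100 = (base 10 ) 420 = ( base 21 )K0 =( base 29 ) EE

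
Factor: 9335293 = 11^1*71^1 *11953^1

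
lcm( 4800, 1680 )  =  33600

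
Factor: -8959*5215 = -46721185  =  - 5^1*7^1* 17^2*31^1*149^1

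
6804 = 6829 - 25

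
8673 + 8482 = 17155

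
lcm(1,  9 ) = 9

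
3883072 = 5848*664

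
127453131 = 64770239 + 62682892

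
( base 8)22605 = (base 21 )10g8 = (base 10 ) 9605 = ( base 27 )d4k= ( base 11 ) 7242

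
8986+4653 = 13639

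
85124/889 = 95 + 669/889 = 95.75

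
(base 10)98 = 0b1100010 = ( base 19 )53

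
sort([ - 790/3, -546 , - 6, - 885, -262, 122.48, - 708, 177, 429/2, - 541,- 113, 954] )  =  [- 885 , - 708, - 546,-541,-790/3,-262,-113, -6, 122.48, 177, 429/2, 954] 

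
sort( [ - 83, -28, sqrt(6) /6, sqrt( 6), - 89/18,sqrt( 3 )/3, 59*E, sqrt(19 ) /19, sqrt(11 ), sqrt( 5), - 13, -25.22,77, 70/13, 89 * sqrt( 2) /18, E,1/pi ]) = [- 83,- 28, - 25.22, - 13,  -  89/18,  sqrt( 19)/19, 1/pi,sqrt(6)/6, sqrt( 3)/3, sqrt( 5),sqrt(6), E, sqrt(11),70/13, 89 * sqrt (2 )/18, 77, 59*E ] 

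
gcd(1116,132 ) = 12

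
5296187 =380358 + 4915829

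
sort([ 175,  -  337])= [ - 337,175]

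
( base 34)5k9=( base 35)59t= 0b1100101000101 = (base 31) 6ML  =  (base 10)6469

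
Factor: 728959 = 7^1*11^1*9467^1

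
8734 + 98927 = 107661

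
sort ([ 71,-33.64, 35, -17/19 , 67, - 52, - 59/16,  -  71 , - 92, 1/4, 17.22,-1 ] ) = [-92, - 71,-52,  -  33.64, - 59/16,  -  1, - 17/19, 1/4,17.22, 35,67, 71 ] 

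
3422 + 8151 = 11573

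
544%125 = 44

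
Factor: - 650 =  - 2^1*5^2*13^1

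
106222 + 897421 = 1003643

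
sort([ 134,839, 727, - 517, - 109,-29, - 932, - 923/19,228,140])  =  [ -932  , - 517, - 109, - 923/19, - 29,134,  140,228,727,839]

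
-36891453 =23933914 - 60825367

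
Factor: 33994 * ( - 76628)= - 2^3 * 23^1*739^1*19157^1 = -  2604892232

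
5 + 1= 6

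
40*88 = 3520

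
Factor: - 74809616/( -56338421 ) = 2^4 * 7^1*23^1 * 113^1*257^1 * 56338421^( - 1)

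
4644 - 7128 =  - 2484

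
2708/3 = 902+2/3= 902.67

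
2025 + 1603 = 3628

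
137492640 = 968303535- 830810895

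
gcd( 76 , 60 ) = 4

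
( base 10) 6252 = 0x186C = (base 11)4774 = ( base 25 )A02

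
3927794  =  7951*494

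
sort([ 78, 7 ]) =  [7,78]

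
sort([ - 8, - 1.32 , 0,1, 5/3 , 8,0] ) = [ - 8, - 1.32, 0,0,1,5/3 , 8] 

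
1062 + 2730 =3792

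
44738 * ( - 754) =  - 33732452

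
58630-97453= - 38823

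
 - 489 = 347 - 836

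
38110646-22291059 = 15819587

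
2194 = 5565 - 3371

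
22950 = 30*765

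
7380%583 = 384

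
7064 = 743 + 6321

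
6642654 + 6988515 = 13631169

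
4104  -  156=3948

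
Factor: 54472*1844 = 100446368 = 2^5*11^1*461^1 *619^1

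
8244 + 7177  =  15421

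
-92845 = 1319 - 94164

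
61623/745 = 61623/745 = 82.72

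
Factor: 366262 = 2^1*13^1*14087^1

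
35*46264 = 1619240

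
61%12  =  1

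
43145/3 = 14381 + 2/3 = 14381.67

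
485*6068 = 2942980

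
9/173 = 9/173=0.05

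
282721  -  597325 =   -  314604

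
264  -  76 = 188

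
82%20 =2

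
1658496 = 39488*42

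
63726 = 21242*3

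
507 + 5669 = 6176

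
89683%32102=25479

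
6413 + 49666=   56079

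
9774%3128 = 390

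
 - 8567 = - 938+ - 7629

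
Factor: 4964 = 2^2*17^1* 73^1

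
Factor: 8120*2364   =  19195680 = 2^5*3^1*5^1*7^1 * 29^1*197^1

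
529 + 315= 844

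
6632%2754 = 1124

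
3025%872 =409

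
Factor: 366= 2^1*3^1* 61^1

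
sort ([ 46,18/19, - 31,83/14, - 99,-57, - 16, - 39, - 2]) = [ - 99, - 57, - 39,-31, - 16,-2,18/19,83/14, 46 ]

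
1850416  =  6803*272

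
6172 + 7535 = 13707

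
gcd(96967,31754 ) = 1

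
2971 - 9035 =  - 6064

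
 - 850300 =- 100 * 8503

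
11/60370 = 11/60370  =  0.00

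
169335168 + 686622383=855957551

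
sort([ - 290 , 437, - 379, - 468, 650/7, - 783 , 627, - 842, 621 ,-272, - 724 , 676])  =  [-842, - 783 ,-724,-468,-379,- 290,-272,650/7,437,621 , 627,676]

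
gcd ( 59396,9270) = 2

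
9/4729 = 9/4729  =  0.00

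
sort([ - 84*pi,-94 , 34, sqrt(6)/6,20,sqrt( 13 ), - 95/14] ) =[  -  84*pi,-94,-95/14, sqrt(6 )/6,sqrt(13), 20,34]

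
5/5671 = 5/5671 = 0.00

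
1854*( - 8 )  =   - 14832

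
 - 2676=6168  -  8844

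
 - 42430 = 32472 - 74902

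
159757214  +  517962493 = 677719707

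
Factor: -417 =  - 3^1* 139^1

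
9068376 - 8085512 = 982864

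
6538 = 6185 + 353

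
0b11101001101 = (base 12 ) 10B9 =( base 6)12353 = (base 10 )1869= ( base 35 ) 1IE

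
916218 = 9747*94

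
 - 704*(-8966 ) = 6312064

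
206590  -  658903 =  - 452313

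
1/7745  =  1/7745 = 0.00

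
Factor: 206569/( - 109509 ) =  - 3^(  -  1) * 11^1*89^1*173^( - 1 ) = - 979/519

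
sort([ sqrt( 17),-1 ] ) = [ - 1 , sqrt(17)]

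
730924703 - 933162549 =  - 202237846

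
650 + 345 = 995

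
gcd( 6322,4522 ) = 2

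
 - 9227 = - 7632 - 1595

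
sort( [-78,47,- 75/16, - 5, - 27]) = [ - 78, - 27, - 5, -75/16 , 47 ]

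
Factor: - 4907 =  - 7^1*701^1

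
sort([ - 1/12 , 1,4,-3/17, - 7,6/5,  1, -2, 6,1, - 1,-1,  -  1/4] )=[ - 7 , -2, - 1, - 1,- 1/4, - 3/17, - 1/12,1,1,1,6/5, 4,6]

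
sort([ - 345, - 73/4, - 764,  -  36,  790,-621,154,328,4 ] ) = [ - 764, - 621,-345, - 36,-73/4, 4, 154, 328, 790]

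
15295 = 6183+9112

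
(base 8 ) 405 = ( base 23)B8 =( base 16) 105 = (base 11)218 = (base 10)261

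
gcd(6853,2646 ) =7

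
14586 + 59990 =74576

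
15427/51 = 15427/51 = 302.49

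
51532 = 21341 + 30191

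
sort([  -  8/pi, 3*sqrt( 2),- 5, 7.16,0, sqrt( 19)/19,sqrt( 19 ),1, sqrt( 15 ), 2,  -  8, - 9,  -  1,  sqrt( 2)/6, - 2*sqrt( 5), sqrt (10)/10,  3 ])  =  [-9, - 8, - 5,- 2*sqrt ( 5), - 8/pi,-1, 0, sqrt( 19) /19, sqrt( 2)/6,sqrt( 10)/10,1,2, 3 , sqrt(15), 3*sqrt(2), sqrt ( 19 ), 7.16 ] 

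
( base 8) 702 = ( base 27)GI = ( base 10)450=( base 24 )ii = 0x1c2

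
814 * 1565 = 1273910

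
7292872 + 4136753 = 11429625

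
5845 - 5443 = 402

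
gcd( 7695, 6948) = 9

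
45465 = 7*6495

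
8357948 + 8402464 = 16760412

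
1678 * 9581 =16076918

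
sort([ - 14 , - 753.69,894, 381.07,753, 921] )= [ - 753.69,  -  14, 381.07, 753 , 894,921]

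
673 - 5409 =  - 4736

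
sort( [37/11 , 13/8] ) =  [13/8 , 37/11] 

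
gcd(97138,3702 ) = 2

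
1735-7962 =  - 6227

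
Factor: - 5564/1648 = - 2^( - 2 )*13^1 *103^ ( - 1 )*107^1 = - 1391/412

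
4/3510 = 2/1755 = 0.00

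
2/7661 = 2/7661 = 0.00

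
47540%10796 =4356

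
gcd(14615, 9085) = 395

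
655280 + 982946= 1638226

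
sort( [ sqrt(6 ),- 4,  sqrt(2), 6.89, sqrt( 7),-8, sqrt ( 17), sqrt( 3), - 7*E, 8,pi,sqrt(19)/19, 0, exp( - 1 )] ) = [ - 7*E, - 8, - 4 , 0, sqrt( 19)/19,exp( - 1), sqrt( 2), sqrt (3 ), sqrt( 6), sqrt( 7), pi, sqrt(17 ), 6.89, 8 ]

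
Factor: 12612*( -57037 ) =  - 2^2*3^1* 1051^1 * 57037^1 = - 719350644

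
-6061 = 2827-8888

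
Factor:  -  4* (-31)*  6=744  =  2^3 * 3^1*31^1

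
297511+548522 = 846033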